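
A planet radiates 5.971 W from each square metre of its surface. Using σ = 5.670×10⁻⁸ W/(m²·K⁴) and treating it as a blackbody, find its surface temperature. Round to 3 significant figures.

I = σT⁴, so T = (I/σ)^(1/4) = (5.971/(5.670×10⁻⁸))^(1/4) = 101 K.

T ≈ 101 K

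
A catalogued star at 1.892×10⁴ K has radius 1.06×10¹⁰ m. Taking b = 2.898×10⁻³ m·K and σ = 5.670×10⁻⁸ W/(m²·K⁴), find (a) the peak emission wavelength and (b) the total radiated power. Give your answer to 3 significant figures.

(a) λ_max = b/T = 2.898×10⁻³/1.892×10⁴ = 1.532×10⁻⁷ m = 153 nm.
Surface area A = 4πR² = 4π(1.06×10¹⁰ m)² = 1.41196×10²¹ m².
(b) P = σAT⁴ = 5.670×10⁻⁸×1.41196×10²¹×(1.892×10⁴)⁴ = 1.03×10³¹ W.

λ_max ≈ 153 nm; P ≈ 1.03×10³¹ W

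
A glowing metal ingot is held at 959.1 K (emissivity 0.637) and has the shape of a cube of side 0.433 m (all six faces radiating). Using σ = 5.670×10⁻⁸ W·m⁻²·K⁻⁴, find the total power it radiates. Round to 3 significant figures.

P ≈ 3.44×10⁴ W

Area A = 6s² = 6×(0.433 m)² = 1.12493 m².
P = εσAT⁴ = 0.637 × 5.670×10⁻⁸ × 1.12493 × (959.1)⁴ = 3.44×10⁴ W.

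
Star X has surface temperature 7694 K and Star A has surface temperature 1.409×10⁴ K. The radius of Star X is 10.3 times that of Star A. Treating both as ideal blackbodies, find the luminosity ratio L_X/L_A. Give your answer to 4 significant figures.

L_X/L_A ≈ 9.433

L ∝ R²T⁴, so L_X/L_A = (R_X/R_A)²(T_X/T_A)⁴ = (10.3)² × (7694/1.409×10⁴)⁴ = 106.09 × 0.0889129 = 9.433.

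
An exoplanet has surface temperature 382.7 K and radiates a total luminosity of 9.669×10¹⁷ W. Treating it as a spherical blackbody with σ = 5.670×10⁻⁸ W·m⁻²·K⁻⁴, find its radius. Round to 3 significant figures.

L = 4πR²σT⁴ ⇒ R = √(L/(4πσT⁴)).
σT⁴ = 1216.23 W/m², so R = √(9.669×10¹⁷/(4π×1216.23)) = 7.95×10⁶ m.

R ≈ 7.95×10⁶ m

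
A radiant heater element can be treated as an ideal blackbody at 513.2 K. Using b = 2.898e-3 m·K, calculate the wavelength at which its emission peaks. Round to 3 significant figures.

Wien's displacement law: λ_max = b/T = (2.898×10⁻³ m·K)/(513.2 K) = 5.647×10⁻⁶ m.
That is 5.65 μm, in the infrared range.

λ_max ≈ 5.65 μm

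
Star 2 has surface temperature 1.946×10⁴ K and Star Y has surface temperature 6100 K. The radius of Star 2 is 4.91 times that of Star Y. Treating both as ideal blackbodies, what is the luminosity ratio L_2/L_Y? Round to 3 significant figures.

L ∝ R²T⁴, so L_2/L_Y = (R_2/R_Y)²(T_2/T_Y)⁴ = (4.91)² × (1.946×10⁴/6100)⁴ = 24.1081 × 103.574 = 2.50×10³.

L_2/L_Y ≈ 2.50×10³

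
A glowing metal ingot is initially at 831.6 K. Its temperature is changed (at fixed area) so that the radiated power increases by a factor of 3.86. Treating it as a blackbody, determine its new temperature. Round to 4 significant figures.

P ∝ T⁴, so T₂/T₁ = (P₂/P₁)^(1/4) = (3.86)^(1/4) = 1.40167.
T₂ = 831.6 × 1.40167 = 1166 K.

T₂ ≈ 1166 K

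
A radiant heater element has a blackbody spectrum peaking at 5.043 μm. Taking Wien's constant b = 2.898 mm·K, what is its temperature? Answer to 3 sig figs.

T ≈ 575 K

Wien's law gives T = b/λ_max = (2.898×10⁻³ m·K)/(5.043×10⁻⁶ m) = 575 K.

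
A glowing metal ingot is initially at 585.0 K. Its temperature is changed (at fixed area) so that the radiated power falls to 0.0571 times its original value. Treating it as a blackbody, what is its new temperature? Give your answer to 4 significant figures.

P ∝ T⁴, so T₂/T₁ = (P₂/P₁)^(1/4) = (0.0571)^(1/4) = 0.488831.
T₂ = 585.0 × 0.488831 = 286.0 K.

T₂ ≈ 286.0 K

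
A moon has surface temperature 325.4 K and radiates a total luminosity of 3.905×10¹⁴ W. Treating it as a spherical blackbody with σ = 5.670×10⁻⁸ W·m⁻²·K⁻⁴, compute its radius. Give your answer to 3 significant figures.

L = 4πR²σT⁴ ⇒ R = √(L/(4πσT⁴)).
σT⁴ = 635.702 W/m², so R = √(3.905×10¹⁴/(4π×635.702)) = 2.21×10⁵ m.

R ≈ 2.21×10⁵ m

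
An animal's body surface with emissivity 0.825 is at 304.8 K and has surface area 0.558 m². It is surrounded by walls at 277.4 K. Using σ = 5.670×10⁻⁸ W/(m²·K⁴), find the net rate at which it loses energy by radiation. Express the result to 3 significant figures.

Area A = 0.558 m².
Net radiated power P_net = εσA(T⁴ − T₀⁴) = 0.825×5.670×10⁻⁸×0.558×(304.8⁴ − 277.4⁴).
T⁴ − T₀⁴ = 8.63097×10⁹ − 5.92142×10⁹ = 2.70955×10⁹ K⁴, so P_net = 70.7 W.

Net loss ≈ 70.7 W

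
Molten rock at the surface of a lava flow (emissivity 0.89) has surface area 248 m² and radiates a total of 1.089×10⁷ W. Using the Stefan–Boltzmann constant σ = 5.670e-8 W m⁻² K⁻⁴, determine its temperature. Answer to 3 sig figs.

Area A = 248 m².
P = εσAT⁴ ⇒ T = (P/(εσA))^(1/4) = (1.089×10⁷/(0.89×5.670×10⁻⁸×248))^(1/4) = 966 K.

T ≈ 966 K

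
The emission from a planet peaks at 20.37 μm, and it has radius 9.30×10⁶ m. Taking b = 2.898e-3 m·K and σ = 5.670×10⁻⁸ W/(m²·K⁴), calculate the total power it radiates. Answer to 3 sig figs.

P ≈ 2.52×10¹⁶ W

Wien's law: T = b/λ_max = 2.898×10⁻³/2.037×10⁻⁵ = 142.268 K.
Surface area A = 4πR² = 4π(9.30×10⁶ m)² = 1.08687×10¹⁵ m².
Then P = σAT⁴ = 5.670×10⁻⁸×1.08687×10¹⁵×(142.268)⁴ = 2.52×10¹⁶ W.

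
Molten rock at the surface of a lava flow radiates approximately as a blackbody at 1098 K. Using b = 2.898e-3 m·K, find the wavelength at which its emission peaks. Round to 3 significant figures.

λ_max ≈ 2.64×10³ nm

Wien's displacement law: λ_max = b/T = (2.898×10⁻³ m·K)/(1098 K) = 2.639×10⁻⁶ m.
That is 2.64×10³ nm, in the infrared range.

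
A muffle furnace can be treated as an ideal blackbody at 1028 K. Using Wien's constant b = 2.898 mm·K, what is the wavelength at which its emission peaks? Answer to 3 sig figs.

λ_max ≈ 2.82×10³ nm

Wien's displacement law: λ_max = b/T = (2.898×10⁻³ m·K)/(1028 K) = 2.819×10⁻⁶ m.
That is 2.82×10³ nm, in the infrared range.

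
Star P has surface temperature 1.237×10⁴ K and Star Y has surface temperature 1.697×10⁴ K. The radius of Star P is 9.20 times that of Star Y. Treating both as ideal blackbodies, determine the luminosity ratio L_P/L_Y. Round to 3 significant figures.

L_P/L_Y ≈ 23.9

L ∝ R²T⁴, so L_P/L_Y = (R_P/R_Y)²(T_P/T_Y)⁴ = (9.20)² × (1.237×10⁴/1.697×10⁴)⁴ = 84.64 × 0.282326 = 23.9.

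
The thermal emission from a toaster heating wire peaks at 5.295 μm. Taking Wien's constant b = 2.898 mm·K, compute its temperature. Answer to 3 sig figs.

Wien's law gives T = b/λ_max = (2.898×10⁻³ m·K)/(5.295×10⁻⁶ m) = 547 K.

T ≈ 547 K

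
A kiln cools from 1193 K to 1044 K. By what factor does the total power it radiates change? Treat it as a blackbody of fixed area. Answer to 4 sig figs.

P ∝ T⁴, so P₂/P₁ = (T₂/T₁)⁴ = (1044/1193)⁴ = (0.875105)⁴ = 0.5865.

P₂/P₁ ≈ 0.5865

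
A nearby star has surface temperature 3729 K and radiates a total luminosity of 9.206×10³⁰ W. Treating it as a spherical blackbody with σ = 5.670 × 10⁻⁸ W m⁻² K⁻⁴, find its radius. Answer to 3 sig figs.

R ≈ 2.58×10¹¹ m

L = 4πR²σT⁴ ⇒ R = √(L/(4πσT⁴)).
σT⁴ = 1.09636×10⁷ W/m², so R = √(9.206×10³⁰/(4π×1.09636×10⁷)) = 2.58×10¹¹ m.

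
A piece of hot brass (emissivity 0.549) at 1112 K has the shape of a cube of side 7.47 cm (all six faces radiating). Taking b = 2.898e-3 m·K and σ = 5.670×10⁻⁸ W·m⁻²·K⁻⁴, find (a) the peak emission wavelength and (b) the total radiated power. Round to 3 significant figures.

(a) λ_max = b/T = 2.898×10⁻³/1112 = 2.606×10⁻⁶ m = 2.61×10³ nm.
Area A = 6s² = 6×(0.0747 m)² = 0.0334805 m².
(b) P = εσAT⁴ = 0.549×5.670×10⁻⁸×0.0334805×(1112)⁴ = 1.59×10³ W.

λ_max ≈ 2.61×10³ nm; P ≈ 1.59×10³ W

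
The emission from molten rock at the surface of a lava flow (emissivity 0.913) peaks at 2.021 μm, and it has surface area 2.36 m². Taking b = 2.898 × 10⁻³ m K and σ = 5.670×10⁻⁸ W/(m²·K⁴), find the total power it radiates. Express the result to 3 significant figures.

Wien's law: T = b/λ_max = 2.898×10⁻³/2.021×10⁻⁶ = 1433.94 K.
Area A = 2.36 m².
Then P = εσAT⁴ = 0.913×5.670×10⁻⁸×2.36×(1433.94)⁴ = 5.17×10⁵ W.

P ≈ 5.17×10⁵ W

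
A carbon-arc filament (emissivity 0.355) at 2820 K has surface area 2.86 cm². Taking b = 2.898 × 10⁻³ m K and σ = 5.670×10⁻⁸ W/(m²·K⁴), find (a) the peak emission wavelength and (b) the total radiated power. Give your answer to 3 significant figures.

(a) λ_max = b/T = 2.898×10⁻³/2820 = 1.028×10⁻⁶ m = 1.03×10³ nm.
Area A = 2.86 cm² = 2.86×10⁻⁴ m².
(b) P = εσAT⁴ = 0.355×5.670×10⁻⁸×2.86×10⁻⁴×(2820)⁴ = 364 W.

λ_max ≈ 1.03×10³ nm; P ≈ 364 W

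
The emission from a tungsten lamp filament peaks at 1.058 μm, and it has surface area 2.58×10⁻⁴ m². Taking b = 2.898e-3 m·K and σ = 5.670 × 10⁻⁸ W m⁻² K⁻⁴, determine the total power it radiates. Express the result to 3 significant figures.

Wien's law: T = b/λ_max = 2.898×10⁻³/1.058×10⁻⁶ = 2739.13 K.
Area A = 2.58×10⁻⁴ m².
Then P = σAT⁴ = 5.670×10⁻⁸×2.58×10⁻⁴×(2739.13)⁴ = 823 W.

P ≈ 823 W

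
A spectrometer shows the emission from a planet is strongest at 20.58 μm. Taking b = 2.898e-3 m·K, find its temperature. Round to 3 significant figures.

Wien's law gives T = b/λ_max = (2.898×10⁻³ m·K)/(2.058×10⁻⁵ m) = 141 K.

T ≈ 141 K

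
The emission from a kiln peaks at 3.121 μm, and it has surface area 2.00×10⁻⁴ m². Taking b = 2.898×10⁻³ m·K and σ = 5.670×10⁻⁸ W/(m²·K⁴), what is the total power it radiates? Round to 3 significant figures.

P ≈ 8.43 W

Wien's law: T = b/λ_max = 2.898×10⁻³/3.121×10⁻⁶ = 928.549 K.
Area A = 2.00×10⁻⁴ m².
Then P = σAT⁴ = 5.670×10⁻⁸×2.00×10⁻⁴×(928.549)⁴ = 8.43 W.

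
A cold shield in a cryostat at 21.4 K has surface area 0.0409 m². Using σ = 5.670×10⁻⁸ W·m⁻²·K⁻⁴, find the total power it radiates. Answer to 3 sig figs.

Area A = 0.0409 m².
P = σAT⁴ = 5.670×10⁻⁸ × 0.0409 × (21.4)⁴ = 4.86×10⁻⁴ W.

P ≈ 4.86×10⁻⁴ W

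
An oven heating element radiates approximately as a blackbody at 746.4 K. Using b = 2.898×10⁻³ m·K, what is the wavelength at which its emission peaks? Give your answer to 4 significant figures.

Wien's displacement law: λ_max = b/T = (2.898×10⁻³ m·K)/(746.4 K) = 3.8826×10⁻⁶ m.
That is 3.883 μm, in the infrared range.

λ_max ≈ 3.883 μm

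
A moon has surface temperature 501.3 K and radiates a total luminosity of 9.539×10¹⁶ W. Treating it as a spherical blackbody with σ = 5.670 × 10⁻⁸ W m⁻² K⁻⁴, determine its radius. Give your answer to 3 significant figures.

R ≈ 1.46×10⁶ m

L = 4πR²σT⁴ ⇒ R = √(L/(4πσT⁴)).
σT⁴ = 3580.75 W/m², so R = √(9.539×10¹⁶/(4π×3580.75)) = 1.46×10⁶ m.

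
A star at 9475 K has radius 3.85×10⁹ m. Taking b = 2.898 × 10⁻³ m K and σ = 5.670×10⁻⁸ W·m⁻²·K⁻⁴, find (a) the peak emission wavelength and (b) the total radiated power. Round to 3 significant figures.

(a) λ_max = b/T = 2.898×10⁻³/9475 = 3.059×10⁻⁷ m = 306 nm.
Surface area A = 4πR² = 4π(3.85×10⁹ m)² = 1.86265×10²⁰ m².
(b) P = σAT⁴ = 5.670×10⁻⁸×1.86265×10²⁰×(9475)⁴ = 8.51×10²⁸ W.

λ_max ≈ 306 nm; P ≈ 8.51×10²⁸ W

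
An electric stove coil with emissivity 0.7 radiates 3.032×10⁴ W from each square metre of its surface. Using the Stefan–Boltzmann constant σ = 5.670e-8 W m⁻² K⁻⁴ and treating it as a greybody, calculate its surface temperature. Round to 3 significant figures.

T ≈ 935 K

I = εσT⁴, so T = (I/εσ)^(1/4) = (3.032×10⁴/(0.7×5.670×10⁻⁸))^(1/4) = 935 K.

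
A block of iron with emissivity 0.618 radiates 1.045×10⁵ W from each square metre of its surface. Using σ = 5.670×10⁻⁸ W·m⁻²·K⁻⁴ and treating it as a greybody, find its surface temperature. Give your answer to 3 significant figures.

I = εσT⁴, so T = (I/εσ)^(1/4) = (1.045×10⁵/(0.618×5.670×10⁻⁸))^(1/4) = 1.31×10³ K.

T ≈ 1.31×10³ K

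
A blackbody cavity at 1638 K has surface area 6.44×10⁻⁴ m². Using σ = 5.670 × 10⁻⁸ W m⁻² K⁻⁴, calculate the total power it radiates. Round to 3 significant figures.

Area A = 6.44×10⁻⁴ m².
P = σAT⁴ = 5.670×10⁻⁸ × 6.44×10⁻⁴ × (1638)⁴ = 263 W.

P ≈ 263 W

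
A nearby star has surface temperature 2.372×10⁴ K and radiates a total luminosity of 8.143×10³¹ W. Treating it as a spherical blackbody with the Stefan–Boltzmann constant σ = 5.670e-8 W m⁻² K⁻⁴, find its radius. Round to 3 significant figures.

R ≈ 1.90×10¹⁰ m

L = 4πR²σT⁴ ⇒ R = √(L/(4πσT⁴)).
σT⁴ = 1.79491×10¹⁰ W/m², so R = √(8.143×10³¹/(4π×1.79491×10¹⁰)) = 1.90×10¹⁰ m.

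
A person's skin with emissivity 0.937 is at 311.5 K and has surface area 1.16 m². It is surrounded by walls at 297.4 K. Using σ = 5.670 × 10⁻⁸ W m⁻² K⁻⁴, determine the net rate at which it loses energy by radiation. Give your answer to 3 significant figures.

Net loss ≈ 98.1 W

Area A = 1.16 m².
Net radiated power P_net = εσA(T⁴ − T₀⁴) = 0.937×5.670×10⁻⁸×1.16×(311.5⁴ − 297.4⁴).
T⁴ − T₀⁴ = 9.41526×10⁹ − 7.82283×10⁹ = 1.59243×10⁹ K⁴, so P_net = 98.1 W.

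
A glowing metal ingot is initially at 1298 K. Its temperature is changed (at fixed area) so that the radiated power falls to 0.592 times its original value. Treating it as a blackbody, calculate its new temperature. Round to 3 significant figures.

P ∝ T⁴, so T₂/T₁ = (P₂/P₁)^(1/4) = (0.592)^(1/4) = 0.877163.
T₂ = 1298 × 0.877163 = 1.14×10³ K.

T₂ ≈ 1.14×10³ K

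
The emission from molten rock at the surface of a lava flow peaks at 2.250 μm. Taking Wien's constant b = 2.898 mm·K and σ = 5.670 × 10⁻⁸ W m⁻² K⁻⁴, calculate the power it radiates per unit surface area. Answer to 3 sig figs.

I ≈ 1.56×10⁵ W/m²

Wien's law: T = b/λ_max = 2.898×10⁻³/2.250×10⁻⁶ = 1288.00 K.
Then I = σT⁴ = 5.670×10⁻⁸×(1288.00)⁴ = 1.56×10⁵ W/m².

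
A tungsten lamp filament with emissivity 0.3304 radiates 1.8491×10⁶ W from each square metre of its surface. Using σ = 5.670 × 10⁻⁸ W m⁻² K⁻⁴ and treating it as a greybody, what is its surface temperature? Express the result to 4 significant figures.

I = εσT⁴, so T = (I/εσ)^(1/4) = (1.8491×10⁶/(0.3304×5.670×10⁻⁸))^(1/4) = 3152 K.

T ≈ 3152 K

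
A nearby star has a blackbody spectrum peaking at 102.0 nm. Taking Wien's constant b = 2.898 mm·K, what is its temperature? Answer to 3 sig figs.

Wien's law gives T = b/λ_max = (2.898×10⁻³ m·K)/(1.020×10⁻⁷ m) = 2.84×10⁴ K.

T ≈ 2.84×10⁴ K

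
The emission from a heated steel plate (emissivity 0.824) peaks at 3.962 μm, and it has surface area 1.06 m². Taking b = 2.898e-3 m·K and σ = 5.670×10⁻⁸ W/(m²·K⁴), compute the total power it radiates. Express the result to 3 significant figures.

P ≈ 1.42×10⁴ W

Wien's law: T = b/λ_max = 2.898×10⁻³/3.962×10⁻⁶ = 731.449 K.
Area A = 1.06 m².
Then P = εσAT⁴ = 0.824×5.670×10⁻⁸×1.06×(731.449)⁴ = 1.42×10⁴ W.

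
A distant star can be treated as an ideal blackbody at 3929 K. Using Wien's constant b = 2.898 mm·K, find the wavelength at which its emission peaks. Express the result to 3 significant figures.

λ_max ≈ 0.738 μm

Wien's displacement law: λ_max = b/T = (2.898×10⁻³ m·K)/(3929 K) = 7.376×10⁻⁷ m.
That is 0.738 μm, in the visible range.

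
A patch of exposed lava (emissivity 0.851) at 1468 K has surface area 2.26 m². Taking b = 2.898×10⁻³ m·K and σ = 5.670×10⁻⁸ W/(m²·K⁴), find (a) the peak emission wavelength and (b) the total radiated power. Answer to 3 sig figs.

(a) λ_max = b/T = 2.898×10⁻³/1468 = 1.974×10⁻⁶ m = 1.97 μm.
Area A = 2.26 m².
(b) P = εσAT⁴ = 0.851×5.670×10⁻⁸×2.26×(1468)⁴ = 5.06×10⁵ W.

λ_max ≈ 1.97 μm; P ≈ 5.06×10⁵ W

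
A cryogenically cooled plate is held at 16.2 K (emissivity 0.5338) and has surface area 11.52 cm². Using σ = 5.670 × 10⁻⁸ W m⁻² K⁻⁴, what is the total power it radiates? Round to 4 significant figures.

P ≈ 2.401×10⁻⁶ W

Area A = 11.52 cm² = 1.152×10⁻³ m².
P = εσAT⁴ = 0.5338 × 5.670×10⁻⁸ × 1.152×10⁻³ × (16.2)⁴ = 2.401×10⁻⁶ W.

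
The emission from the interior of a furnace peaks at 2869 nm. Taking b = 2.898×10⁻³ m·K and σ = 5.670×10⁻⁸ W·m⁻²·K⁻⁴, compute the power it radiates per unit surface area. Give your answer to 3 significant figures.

I ≈ 5.90×10⁴ W/m²

Wien's law: T = b/λ_max = 2.898×10⁻³/2.869×10⁻⁶ = 1010.11 K.
Then I = σT⁴ = 5.670×10⁻⁸×(1010.11)⁴ = 5.90×10⁴ W/m².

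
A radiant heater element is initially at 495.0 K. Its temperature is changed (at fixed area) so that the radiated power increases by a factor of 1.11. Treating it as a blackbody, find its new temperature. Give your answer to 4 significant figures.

P ∝ T⁴, so T₂/T₁ = (P₂/P₁)^(1/4) = (1.11)^(1/4) = 1.02643.
T₂ = 495.0 × 1.02643 = 508.1 K.

T₂ ≈ 508.1 K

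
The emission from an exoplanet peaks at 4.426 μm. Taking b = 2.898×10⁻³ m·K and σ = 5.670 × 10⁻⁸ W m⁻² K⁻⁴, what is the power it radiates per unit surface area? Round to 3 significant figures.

I ≈ 1.04×10⁴ W/m²

Wien's law: T = b/λ_max = 2.898×10⁻³/4.426×10⁻⁶ = 654.767 K.
Then I = σT⁴ = 5.670×10⁻⁸×(654.767)⁴ = 1.04×10⁴ W/m².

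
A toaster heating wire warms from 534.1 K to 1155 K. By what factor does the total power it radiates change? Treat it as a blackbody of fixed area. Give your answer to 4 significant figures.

P₂/P₁ ≈ 21.87

P ∝ T⁴, so P₂/P₁ = (T₂/T₁)⁴ = (1155/534.1)⁴ = (2.16252)⁴ = 21.87.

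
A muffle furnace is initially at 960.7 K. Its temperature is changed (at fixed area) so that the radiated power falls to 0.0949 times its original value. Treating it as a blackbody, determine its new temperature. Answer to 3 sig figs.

P ∝ T⁴, so T₂/T₁ = (P₂/P₁)^(1/4) = (0.0949)^(1/4) = 0.555030.
T₂ = 960.7 × 0.555030 = 533 K.

T₂ ≈ 533 K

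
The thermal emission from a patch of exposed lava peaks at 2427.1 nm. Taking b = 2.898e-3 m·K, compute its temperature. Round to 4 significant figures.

T ≈ 1194 K

Wien's law gives T = b/λ_max = (2.898×10⁻³ m·K)/(2.4271×10⁻⁶ m) = 1194 K.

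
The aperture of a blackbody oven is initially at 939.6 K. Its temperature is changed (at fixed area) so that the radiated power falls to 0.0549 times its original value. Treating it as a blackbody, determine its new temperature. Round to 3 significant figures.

P ∝ T⁴, so T₂/T₁ = (P₂/P₁)^(1/4) = (0.0549)^(1/4) = 0.484053.
T₂ = 939.6 × 0.484053 = 455 K.

T₂ ≈ 455 K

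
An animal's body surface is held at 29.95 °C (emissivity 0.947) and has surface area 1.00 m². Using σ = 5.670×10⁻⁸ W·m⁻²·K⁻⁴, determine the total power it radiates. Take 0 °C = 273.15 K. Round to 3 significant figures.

T = 29.95 °C + 273.15 = 303.10 K.
Area A = 1.00 m².
P = εσAT⁴ = 0.947 × 5.670×10⁻⁸ × 1.00 × (303.10)⁴ = 453 W.

P ≈ 453 W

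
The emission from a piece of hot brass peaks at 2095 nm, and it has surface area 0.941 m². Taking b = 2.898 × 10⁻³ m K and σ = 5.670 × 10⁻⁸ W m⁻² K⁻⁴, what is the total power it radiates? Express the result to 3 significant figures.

Wien's law: T = b/λ_max = 2.898×10⁻³/2.095×10⁻⁶ = 1383.29 K.
Area A = 0.941 m².
Then P = σAT⁴ = 5.670×10⁻⁸×0.941×(1383.29)⁴ = 1.95×10⁵ W.

P ≈ 1.95×10⁵ W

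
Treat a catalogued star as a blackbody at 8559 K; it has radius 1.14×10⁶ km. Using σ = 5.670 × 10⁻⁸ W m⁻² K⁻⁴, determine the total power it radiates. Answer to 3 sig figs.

Surface area A = 4πR² = 4π(1.14×10⁹ m)² = 1.63313×10¹⁹ m².
P = σAT⁴ = 5.670×10⁻⁸ × 1.63313×10¹⁹ × (8559)⁴ = 4.97×10²⁷ W.

P ≈ 4.97×10²⁷ W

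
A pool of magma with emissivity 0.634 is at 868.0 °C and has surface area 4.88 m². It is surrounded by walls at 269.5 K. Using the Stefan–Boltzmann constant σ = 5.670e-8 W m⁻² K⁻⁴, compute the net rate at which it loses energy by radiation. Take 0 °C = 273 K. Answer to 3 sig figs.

T = 868.0 °C + 273 = 1141.0 K.
Area A = 4.88 m².
Net radiated power P_net = εσA(T⁴ − T₀⁴) = 0.634×5.670×10⁻⁸×4.88×(1141.0⁴ − 269.5⁴).
T⁴ − T₀⁴ = 1.69489×10¹² − 5.27515×10⁹ = 1.68961×10¹² K⁴, so P_net = 2.96×10⁵ W.

Net loss ≈ 2.96×10⁵ W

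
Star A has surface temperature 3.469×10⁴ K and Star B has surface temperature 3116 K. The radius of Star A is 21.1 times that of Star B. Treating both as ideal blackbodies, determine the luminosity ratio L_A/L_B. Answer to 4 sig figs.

L ∝ R²T⁴, so L_A/L_B = (R_A/R_B)²(T_A/T_B)⁴ = (21.1)² × (3.469×10⁴/3116)⁴ = 445.21 × 15361.3 = 6.839×10⁶.

L_A/L_B ≈ 6.839×10⁶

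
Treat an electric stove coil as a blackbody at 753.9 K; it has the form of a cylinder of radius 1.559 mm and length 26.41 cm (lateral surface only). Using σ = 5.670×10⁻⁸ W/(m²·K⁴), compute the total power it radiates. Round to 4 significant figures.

P ≈ 47.38 W

Lateral area A = 2πrL = 2π×1.559×10⁻³×0.2641 = 2.58699×10⁻³ m².
P = σAT⁴ = 5.670×10⁻⁸ × 2.58699×10⁻³ × (753.9)⁴ = 47.38 W.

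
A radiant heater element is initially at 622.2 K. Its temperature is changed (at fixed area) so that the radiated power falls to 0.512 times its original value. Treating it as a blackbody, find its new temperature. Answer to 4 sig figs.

T₂ ≈ 526.3 K

P ∝ T⁴, so T₂/T₁ = (P₂/P₁)^(1/4) = (0.512)^(1/4) = 0.845897.
T₂ = 622.2 × 0.845897 = 526.3 K.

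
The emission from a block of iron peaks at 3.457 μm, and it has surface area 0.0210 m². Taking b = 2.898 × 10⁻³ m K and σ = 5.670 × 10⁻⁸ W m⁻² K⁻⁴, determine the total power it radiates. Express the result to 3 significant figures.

P ≈ 588 W

Wien's law: T = b/λ_max = 2.898×10⁻³/3.457×10⁻⁶ = 838.299 K.
Area A = 0.0210 m².
Then P = σAT⁴ = 5.670×10⁻⁸×0.0210×(838.299)⁴ = 588 W.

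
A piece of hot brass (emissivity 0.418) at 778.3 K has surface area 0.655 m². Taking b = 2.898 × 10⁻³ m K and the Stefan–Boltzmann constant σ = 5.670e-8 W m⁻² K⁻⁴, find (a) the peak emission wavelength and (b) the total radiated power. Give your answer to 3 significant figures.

(a) λ_max = b/T = 2.898×10⁻³/778.3 = 3.723×10⁻⁶ m = 3.72 μm.
Area A = 0.655 m².
(b) P = εσAT⁴ = 0.418×5.670×10⁻⁸×0.655×(778.3)⁴ = 5.70×10³ W.

λ_max ≈ 3.72 μm; P ≈ 5.70×10³ W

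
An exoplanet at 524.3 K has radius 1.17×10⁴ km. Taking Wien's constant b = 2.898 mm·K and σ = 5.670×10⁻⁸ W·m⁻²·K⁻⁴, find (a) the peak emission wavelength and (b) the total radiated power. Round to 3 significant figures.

λ_max ≈ 5.53 μm; P ≈ 7.37×10¹⁸ W

(a) λ_max = b/T = 2.898×10⁻³/524.3 = 5.527×10⁻⁶ m = 5.53 μm.
Surface area A = 4πR² = 4π(1.17×10⁷ m)² = 1.72021×10¹⁵ m².
(b) P = σAT⁴ = 5.670×10⁻⁸×1.72021×10¹⁵×(524.3)⁴ = 7.37×10¹⁸ W.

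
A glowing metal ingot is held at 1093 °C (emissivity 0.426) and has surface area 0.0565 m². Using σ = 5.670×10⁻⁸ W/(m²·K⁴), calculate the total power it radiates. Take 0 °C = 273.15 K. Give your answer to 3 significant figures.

T = 1093 °C + 273.15 = 1366.15 K.
Area A = 0.0565 m².
P = εσAT⁴ = 0.426 × 5.670×10⁻⁸ × 0.0565 × (1366.15)⁴ = 4.75×10³ W.

P ≈ 4.75×10³ W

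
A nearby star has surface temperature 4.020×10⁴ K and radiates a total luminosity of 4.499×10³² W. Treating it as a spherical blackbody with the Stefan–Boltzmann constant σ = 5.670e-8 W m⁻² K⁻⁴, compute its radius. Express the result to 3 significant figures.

L = 4πR²σT⁴ ⇒ R = √(L/(4πσT⁴)).
σT⁴ = 1.48077×10¹¹ W/m², so R = √(4.499×10³²/(4π×1.48077×10¹¹)) = 1.55×10¹⁰ m.

R ≈ 1.55×10¹⁰ m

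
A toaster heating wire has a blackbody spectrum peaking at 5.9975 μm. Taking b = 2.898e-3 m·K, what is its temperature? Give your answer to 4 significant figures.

Wien's law gives T = b/λ_max = (2.898×10⁻³ m·K)/(5.9975×10⁻⁶ m) = 483.2 K.

T ≈ 483.2 K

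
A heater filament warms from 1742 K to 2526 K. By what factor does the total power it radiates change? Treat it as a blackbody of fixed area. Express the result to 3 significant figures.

P₂/P₁ ≈ 4.42

P ∝ T⁴, so P₂/P₁ = (T₂/T₁)⁴ = (2526/1742)⁴ = (1.45006)⁴ = 4.42.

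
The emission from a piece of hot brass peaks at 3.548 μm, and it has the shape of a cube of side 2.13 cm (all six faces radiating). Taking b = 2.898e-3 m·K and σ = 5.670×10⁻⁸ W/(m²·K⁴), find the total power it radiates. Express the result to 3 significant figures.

Wien's law: T = b/λ_max = 2.898×10⁻³/3.548×10⁻⁶ = 816.798 K.
Area A = 6s² = 6×(0.0213 m)² = 2.72214×10⁻³ m².
Then P = σAT⁴ = 5.670×10⁻⁸×2.72214×10⁻³×(816.798)⁴ = 68.7 W.

P ≈ 68.7 W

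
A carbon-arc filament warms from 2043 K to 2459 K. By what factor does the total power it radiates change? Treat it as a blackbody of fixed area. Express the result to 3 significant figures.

P ∝ T⁴, so P₂/P₁ = (T₂/T₁)⁴ = (2459/2043)⁴ = (1.20362)⁴ = 2.10.

P₂/P₁ ≈ 2.10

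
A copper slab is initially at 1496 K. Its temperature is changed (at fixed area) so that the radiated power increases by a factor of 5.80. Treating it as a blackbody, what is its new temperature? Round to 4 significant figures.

T₂ ≈ 2322 K

P ∝ T⁴, so T₂/T₁ = (P₂/P₁)^(1/4) = (5.80)^(1/4) = 1.55188.
T₂ = 1496 × 1.55188 = 2322 K.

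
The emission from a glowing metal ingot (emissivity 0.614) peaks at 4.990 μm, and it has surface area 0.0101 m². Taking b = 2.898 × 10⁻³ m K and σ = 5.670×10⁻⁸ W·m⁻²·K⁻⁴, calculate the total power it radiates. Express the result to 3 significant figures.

Wien's law: T = b/λ_max = 2.898×10⁻³/4.990×10⁻⁶ = 580.762 K.
Area A = 0.0101 m².
Then P = εσAT⁴ = 0.614×5.670×10⁻⁸×0.0101×(580.762)⁴ = 40.0 W.

P ≈ 40.0 W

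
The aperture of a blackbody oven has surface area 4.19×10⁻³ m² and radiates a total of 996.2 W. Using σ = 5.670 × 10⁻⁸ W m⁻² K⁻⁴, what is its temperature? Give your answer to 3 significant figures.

T ≈ 1.43×10³ K

Area A = 4.19×10⁻³ m².
P = σAT⁴ ⇒ T = (P/(σA))^(1/4) = (996.2/(5.670×10⁻⁸×4.19×10⁻³))^(1/4) = 1.43×10³ K.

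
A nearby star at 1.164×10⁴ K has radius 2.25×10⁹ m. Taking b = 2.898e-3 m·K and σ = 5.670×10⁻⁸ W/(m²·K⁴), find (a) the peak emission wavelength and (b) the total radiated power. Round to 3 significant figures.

(a) λ_max = b/T = 2.898×10⁻³/1.164×10⁴ = 2.490×10⁻⁷ m = 249 nm.
Surface area A = 4πR² = 4π(2.25×10⁹ m)² = 6.36173×10¹⁹ m².
(b) P = σAT⁴ = 5.670×10⁻⁸×6.36173×10¹⁹×(1.164×10⁴)⁴ = 6.62×10²⁸ W.

λ_max ≈ 249 nm; P ≈ 6.62×10²⁸ W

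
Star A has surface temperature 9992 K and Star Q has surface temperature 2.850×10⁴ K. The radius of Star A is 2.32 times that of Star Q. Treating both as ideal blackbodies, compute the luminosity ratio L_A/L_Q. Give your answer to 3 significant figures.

L ∝ R²T⁴, so L_A/L_Q = (R_A/R_Q)²(T_A/T_Q)⁴ = (2.32)² × (9992/2.850×10⁴)⁴ = 5.3824 × 0.0151088 = 0.0813.

L_A/L_Q ≈ 0.0813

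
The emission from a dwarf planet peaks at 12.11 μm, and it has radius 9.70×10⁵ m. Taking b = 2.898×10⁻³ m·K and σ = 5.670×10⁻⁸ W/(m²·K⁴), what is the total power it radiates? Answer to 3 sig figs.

P ≈ 2.20×10¹⁵ W

Wien's law: T = b/λ_max = 2.898×10⁻³/1.211×10⁻⁵ = 239.306 K.
Surface area A = 4πR² = 4π(9.70×10⁵ m)² = 1.18237×10¹³ m².
Then P = σAT⁴ = 5.670×10⁻⁸×1.18237×10¹³×(239.306)⁴ = 2.20×10¹⁵ W.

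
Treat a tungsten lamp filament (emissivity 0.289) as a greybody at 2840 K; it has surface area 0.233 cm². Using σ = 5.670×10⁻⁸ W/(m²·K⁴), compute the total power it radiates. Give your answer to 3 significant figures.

P ≈ 24.8 W

Area A = 0.233 cm² = 2.33×10⁻⁵ m².
P = εσAT⁴ = 0.289 × 5.670×10⁻⁸ × 2.33×10⁻⁵ × (2840)⁴ = 24.8 W.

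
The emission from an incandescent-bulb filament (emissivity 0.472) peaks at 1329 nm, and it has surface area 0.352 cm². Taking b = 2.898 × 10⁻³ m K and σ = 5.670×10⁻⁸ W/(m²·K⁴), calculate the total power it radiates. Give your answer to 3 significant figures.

Wien's law: T = b/λ_max = 2.898×10⁻³/1.329×10⁻⁶ = 2180.59 K.
Area A = 0.352 cm² = 3.52×10⁻⁵ m².
Then P = εσAT⁴ = 0.472×5.670×10⁻⁸×3.52×10⁻⁵×(2180.59)⁴ = 21.3 W.

P ≈ 21.3 W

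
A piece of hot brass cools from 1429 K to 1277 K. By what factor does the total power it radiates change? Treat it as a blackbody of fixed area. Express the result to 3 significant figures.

P ∝ T⁴, so P₂/P₁ = (T₂/T₁)⁴ = (1277/1429)⁴ = (0.893632)⁴ = 0.638.

P₂/P₁ ≈ 0.638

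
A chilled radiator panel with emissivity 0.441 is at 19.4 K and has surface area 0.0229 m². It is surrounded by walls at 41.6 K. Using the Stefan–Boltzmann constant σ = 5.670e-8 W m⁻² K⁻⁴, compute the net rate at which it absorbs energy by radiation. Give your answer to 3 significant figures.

Area A = 0.0229 m².
Net radiated power P_net = εσA(T⁴ − T₀⁴) = 0.441×5.670×10⁻⁸×0.0229×(19.4⁴ − 41.6⁴).
T⁴ − T₀⁴ = 1.41647×10⁵ − 2.99484×10⁶ = -2.85319×10⁶ K⁴, so P_net = -1.63×10⁻³ W — negative, meaning a net gain of 1.63×10⁻³ W.

Net gain ≈ 1.63×10⁻³ W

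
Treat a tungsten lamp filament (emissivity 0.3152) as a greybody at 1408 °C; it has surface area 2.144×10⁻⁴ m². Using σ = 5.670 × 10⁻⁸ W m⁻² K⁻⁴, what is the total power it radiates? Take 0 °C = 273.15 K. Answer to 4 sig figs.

P ≈ 30.61 W

T = 1408 °C + 273.15 = 1681.15 K.
Area A = 2.144×10⁻⁴ m².
P = εσAT⁴ = 0.3152 × 5.670×10⁻⁸ × 2.144×10⁻⁴ × (1681.15)⁴ = 30.61 W.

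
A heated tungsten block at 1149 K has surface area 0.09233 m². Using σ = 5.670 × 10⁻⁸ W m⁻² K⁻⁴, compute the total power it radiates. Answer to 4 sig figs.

P ≈ 9124 W

Area A = 0.09233 m².
P = σAT⁴ = 5.670×10⁻⁸ × 0.09233 × (1149)⁴ = 9124 W.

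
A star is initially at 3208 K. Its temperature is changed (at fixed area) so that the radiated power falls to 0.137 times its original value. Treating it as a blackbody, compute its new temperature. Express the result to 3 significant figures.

P ∝ T⁴, so T₂/T₁ = (P₂/P₁)^(1/4) = (0.137)^(1/4) = 0.608387.
T₂ = 3208 × 0.608387 = 1.95×10³ K.

T₂ ≈ 1.95×10³ K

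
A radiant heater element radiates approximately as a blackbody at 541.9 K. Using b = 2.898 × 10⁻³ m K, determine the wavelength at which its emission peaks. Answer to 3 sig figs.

λ_max ≈ 5.35 μm

Wien's displacement law: λ_max = b/T = (2.898×10⁻³ m·K)/(541.9 K) = 5.348×10⁻⁶ m.
That is 5.35 μm, in the infrared range.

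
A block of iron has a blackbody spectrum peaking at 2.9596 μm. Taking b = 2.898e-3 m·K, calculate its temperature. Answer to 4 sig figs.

Wien's law gives T = b/λ_max = (2.898×10⁻³ m·K)/(2.9596×10⁻⁶ m) = 979.2 K.

T ≈ 979.2 K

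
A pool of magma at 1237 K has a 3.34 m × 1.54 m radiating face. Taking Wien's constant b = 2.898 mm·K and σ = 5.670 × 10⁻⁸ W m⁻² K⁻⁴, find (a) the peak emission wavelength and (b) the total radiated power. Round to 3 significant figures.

λ_max ≈ 2.34×10³ nm; P ≈ 6.83×10⁵ W

(a) λ_max = b/T = 2.898×10⁻³/1237 = 2.343×10⁻⁶ m = 2.34×10³ nm.
Area A = 3.34 × 1.54 = 5.1436 m².
(b) P = σAT⁴ = 5.670×10⁻⁸×5.1436×(1237)⁴ = 6.83×10⁵ W.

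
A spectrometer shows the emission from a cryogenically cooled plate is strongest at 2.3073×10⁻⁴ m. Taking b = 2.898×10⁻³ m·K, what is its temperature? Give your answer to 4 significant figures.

T ≈ 12.56 K

Wien's law gives T = b/λ_max = (2.898×10⁻³ m·K)/(2.3073×10⁻⁴ m) = 12.56 K.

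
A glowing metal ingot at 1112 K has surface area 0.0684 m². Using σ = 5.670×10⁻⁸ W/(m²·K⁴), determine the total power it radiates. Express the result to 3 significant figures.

P ≈ 5.93×10³ W

Area A = 0.0684 m².
P = σAT⁴ = 5.670×10⁻⁸ × 0.0684 × (1112)⁴ = 5.93×10³ W.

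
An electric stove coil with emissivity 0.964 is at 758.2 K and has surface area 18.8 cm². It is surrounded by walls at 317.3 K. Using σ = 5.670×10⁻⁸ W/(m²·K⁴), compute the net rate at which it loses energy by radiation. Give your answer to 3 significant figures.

Net loss ≈ 32.9 W

Area A = 18.8 cm² = 1.88×10⁻³ m².
Net radiated power P_net = εσA(T⁴ − T₀⁴) = 0.964×5.670×10⁻⁸×1.88×10⁻³×(758.2⁴ − 317.3⁴).
T⁴ − T₀⁴ = 3.30472×10¹¹ − 1.01363×10¹⁰ = 3.20336×10¹¹ K⁴, so P_net = 32.9 W.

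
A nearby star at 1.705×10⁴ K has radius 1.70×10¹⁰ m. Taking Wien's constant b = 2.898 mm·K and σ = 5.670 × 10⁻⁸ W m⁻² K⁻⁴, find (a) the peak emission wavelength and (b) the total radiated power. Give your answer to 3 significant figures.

(a) λ_max = b/T = 2.898×10⁻³/1.705×10⁴ = 1.700×10⁻⁷ m = 170 nm.
Surface area A = 4πR² = 4π(1.70×10¹⁰ m)² = 3.63168×10²¹ m².
(b) P = σAT⁴ = 5.670×10⁻⁸×3.63168×10²¹×(1.705×10⁴)⁴ = 1.74×10³¹ W.

λ_max ≈ 170 nm; P ≈ 1.74×10³¹ W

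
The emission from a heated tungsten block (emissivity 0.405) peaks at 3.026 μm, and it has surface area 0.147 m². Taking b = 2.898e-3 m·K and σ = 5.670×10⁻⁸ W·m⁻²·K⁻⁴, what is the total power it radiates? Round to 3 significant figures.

P ≈ 2.84×10³ W

Wien's law: T = b/λ_max = 2.898×10⁻³/3.026×10⁻⁶ = 957.700 K.
Area A = 0.147 m².
Then P = εσAT⁴ = 0.405×5.670×10⁻⁸×0.147×(957.700)⁴ = 2.84×10³ W.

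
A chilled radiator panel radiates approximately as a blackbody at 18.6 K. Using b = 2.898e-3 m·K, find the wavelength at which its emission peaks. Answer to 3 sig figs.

λ_max ≈ 156 μm

Wien's displacement law: λ_max = b/T = (2.898×10⁻³ m·K)/(18.6 K) = 1.558×10⁻⁴ m.
That is 156 μm, in the infrared range.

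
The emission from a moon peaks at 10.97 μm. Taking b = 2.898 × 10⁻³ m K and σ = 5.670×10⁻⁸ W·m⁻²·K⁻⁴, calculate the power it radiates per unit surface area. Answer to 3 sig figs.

Wien's law: T = b/λ_max = 2.898×10⁻³/1.097×10⁻⁵ = 264.175 K.
Then I = σT⁴ = 5.670×10⁻⁸×(264.175)⁴ = 276 W/m².

I ≈ 276 W/m²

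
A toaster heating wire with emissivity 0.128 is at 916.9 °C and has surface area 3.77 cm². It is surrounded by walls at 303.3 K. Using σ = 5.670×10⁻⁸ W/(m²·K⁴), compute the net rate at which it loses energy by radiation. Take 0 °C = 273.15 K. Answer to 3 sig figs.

Net loss ≈ 5.46 W

T = 916.9 °C + 273.15 = 1190.05 K.
Area A = 3.77 cm² = 3.77×10⁻⁴ m².
Net radiated power P_net = εσA(T⁴ − T₀⁴) = 0.128×5.670×10⁻⁸×3.77×10⁻⁴×(1190.05⁴ − 303.3⁴).
T⁴ − T₀⁴ = 2.00568×10¹² − 8.46232×10⁹ = 1.99722×10¹² K⁴, so P_net = 5.46 W.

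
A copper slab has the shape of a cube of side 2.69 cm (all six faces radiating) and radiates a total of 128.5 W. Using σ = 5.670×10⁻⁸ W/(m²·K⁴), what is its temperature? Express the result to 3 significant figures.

T ≈ 850 K

Area A = 6s² = 6×(0.0269 m)² = 4.34166×10⁻³ m².
P = σAT⁴ ⇒ T = (P/(σA))^(1/4) = (128.5/(5.670×10⁻⁸×4.34166×10⁻³))^(1/4) = 850 K.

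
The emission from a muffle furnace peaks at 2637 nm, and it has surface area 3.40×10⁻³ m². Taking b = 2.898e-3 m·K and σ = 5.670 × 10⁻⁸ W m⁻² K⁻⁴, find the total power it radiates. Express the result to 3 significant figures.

Wien's law: T = b/λ_max = 2.898×10⁻³/2.637×10⁻⁶ = 1098.98 K.
Area A = 3.40×10⁻³ m².
Then P = σAT⁴ = 5.670×10⁻⁸×3.40×10⁻³×(1098.98)⁴ = 281 W.

P ≈ 281 W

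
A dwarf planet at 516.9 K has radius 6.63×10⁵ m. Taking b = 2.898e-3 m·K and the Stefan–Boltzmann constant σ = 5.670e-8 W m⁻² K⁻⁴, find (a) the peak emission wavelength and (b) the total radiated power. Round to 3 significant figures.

λ_max ≈ 5.61 μm; P ≈ 2.24×10¹⁶ W

(a) λ_max = b/T = 2.898×10⁻³/516.9 = 5.607×10⁻⁶ m = 5.61 μm.
Surface area A = 4πR² = 4π(6.63×10⁵ m)² = 5.52379×10¹² m².
(b) P = σAT⁴ = 5.670×10⁻⁸×5.52379×10¹²×(516.9)⁴ = 2.24×10¹⁶ W.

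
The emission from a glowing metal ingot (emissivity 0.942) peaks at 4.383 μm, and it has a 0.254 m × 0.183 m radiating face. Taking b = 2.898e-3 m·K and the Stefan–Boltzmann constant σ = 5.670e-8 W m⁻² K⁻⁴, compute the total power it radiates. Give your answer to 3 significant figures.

P ≈ 474 W

Wien's law: T = b/λ_max = 2.898×10⁻³/4.383×10⁻⁶ = 661.191 K.
Area A = 0.254 × 0.183 = 0.046482 m².
Then P = εσAT⁴ = 0.942×5.670×10⁻⁸×0.046482×(661.191)⁴ = 474 W.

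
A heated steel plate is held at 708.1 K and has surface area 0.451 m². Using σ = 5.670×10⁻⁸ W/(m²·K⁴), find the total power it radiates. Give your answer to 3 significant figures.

Area A = 0.451 m².
P = σAT⁴ = 5.670×10⁻⁸ × 0.451 × (708.1)⁴ = 6.43×10³ W.

P ≈ 6.43×10³ W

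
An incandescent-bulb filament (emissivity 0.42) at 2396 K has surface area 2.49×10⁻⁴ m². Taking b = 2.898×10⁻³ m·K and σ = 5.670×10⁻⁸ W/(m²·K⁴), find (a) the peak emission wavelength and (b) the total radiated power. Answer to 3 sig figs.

λ_max ≈ 1.21×10³ nm; P ≈ 195 W

(a) λ_max = b/T = 2.898×10⁻³/2396 = 1.210×10⁻⁶ m = 1.21×10³ nm.
Area A = 2.49×10⁻⁴ m².
(b) P = εσAT⁴ = 0.42×5.670×10⁻⁸×2.49×10⁻⁴×(2396)⁴ = 195 W.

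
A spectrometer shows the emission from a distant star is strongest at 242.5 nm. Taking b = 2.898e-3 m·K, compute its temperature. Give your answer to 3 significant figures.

Wien's law gives T = b/λ_max = (2.898×10⁻³ m·K)/(2.425×10⁻⁷ m) = 1.20×10⁴ K.

T ≈ 1.20×10⁴ K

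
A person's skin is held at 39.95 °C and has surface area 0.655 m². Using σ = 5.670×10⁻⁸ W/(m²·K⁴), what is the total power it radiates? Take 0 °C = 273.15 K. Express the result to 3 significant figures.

T = 39.95 °C + 273.15 = 313.10 K.
Area A = 0.655 m².
P = σAT⁴ = 5.670×10⁻⁸ × 0.655 × (313.10)⁴ = 357 W.

P ≈ 357 W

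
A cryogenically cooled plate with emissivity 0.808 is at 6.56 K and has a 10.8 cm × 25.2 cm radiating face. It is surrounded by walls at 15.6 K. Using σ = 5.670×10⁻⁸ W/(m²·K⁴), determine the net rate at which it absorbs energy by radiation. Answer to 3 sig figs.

Net gain ≈ 7.15×10⁻⁵ W

Area A = 0.108 × 0.252 = 0.027216 m².
Net radiated power P_net = εσA(T⁴ − T₀⁴) = 0.808×5.670×10⁻⁸×0.027216×(6.56⁴ − 15.6⁴).
T⁴ − T₀⁴ = 1851.89 − 59224.1 = -57372.2 K⁴, so P_net = -7.15×10⁻⁵ W — negative, meaning a net gain of 7.15×10⁻⁵ W.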